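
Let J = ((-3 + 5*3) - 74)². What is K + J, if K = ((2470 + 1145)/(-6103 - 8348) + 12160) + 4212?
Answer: 97379267/4817 ≈ 20216.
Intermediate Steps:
J = 3844 (J = ((-3 + 15) - 74)² = (12 - 74)² = (-62)² = 3844)
K = 78862719/4817 (K = (3615/(-14451) + 12160) + 4212 = (3615*(-1/14451) + 12160) + 4212 = (-1205/4817 + 12160) + 4212 = 58573515/4817 + 4212 = 78862719/4817 ≈ 16372.)
K + J = 78862719/4817 + 3844 = 97379267/4817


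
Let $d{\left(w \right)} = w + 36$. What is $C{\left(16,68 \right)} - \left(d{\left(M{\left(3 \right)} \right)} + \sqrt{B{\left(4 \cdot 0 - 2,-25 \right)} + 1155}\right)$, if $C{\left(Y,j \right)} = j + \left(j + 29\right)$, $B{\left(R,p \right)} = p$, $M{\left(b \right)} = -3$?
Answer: $132 - \sqrt{1130} \approx 98.385$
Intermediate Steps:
$d{\left(w \right)} = 36 + w$
$C{\left(Y,j \right)} = 29 + 2 j$ ($C{\left(Y,j \right)} = j + \left(29 + j\right) = 29 + 2 j$)
$C{\left(16,68 \right)} - \left(d{\left(M{\left(3 \right)} \right)} + \sqrt{B{\left(4 \cdot 0 - 2,-25 \right)} + 1155}\right) = \left(29 + 2 \cdot 68\right) - \left(\left(36 - 3\right) + \sqrt{-25 + 1155}\right) = \left(29 + 136\right) - \left(33 + \sqrt{1130}\right) = 165 - \left(33 + \sqrt{1130}\right) = 132 - \sqrt{1130}$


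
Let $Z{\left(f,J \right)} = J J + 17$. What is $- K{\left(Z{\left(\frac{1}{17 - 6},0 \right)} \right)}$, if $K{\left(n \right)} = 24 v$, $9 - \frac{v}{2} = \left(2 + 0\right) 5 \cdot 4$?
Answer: $1488$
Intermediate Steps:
$v = -62$ ($v = 18 - 2 \left(2 + 0\right) 5 \cdot 4 = 18 - 2 \cdot 2 \cdot 5 \cdot 4 = 18 - 2 \cdot 10 \cdot 4 = 18 - 80 = -62$)
$Z{\left(f,J \right)} = 17 + J^{2}$ ($Z{\left(f,J \right)} = J^{2} + 17 = 17 + J^{2}$)
$K{\left(n \right)} = -1488$ ($K{\left(n \right)} = 24 \left(-62\right) = -1488$)
$- K{\left(Z{\left(\frac{1}{17 - 6},0 \right)} \right)} = \left(-1\right) \left(-1488\right) = 1488$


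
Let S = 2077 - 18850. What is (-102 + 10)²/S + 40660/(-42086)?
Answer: -519103042/352954239 ≈ -1.4707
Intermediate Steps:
S = -16773
(-102 + 10)²/S + 40660/(-42086) = (-102 + 10)²/(-16773) + 40660/(-42086) = (-92)²*(-1/16773) + 40660*(-1/42086) = 8464*(-1/16773) - 20330/21043 = -8464/16773 - 20330/21043 = -519103042/352954239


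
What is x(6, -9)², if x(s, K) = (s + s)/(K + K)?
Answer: 4/9 ≈ 0.44444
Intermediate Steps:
x(s, K) = s/K (x(s, K) = (2*s)/((2*K)) = (2*s)*(1/(2*K)) = s/K)
x(6, -9)² = (6/(-9))² = (6*(-⅑))² = (-⅔)² = 4/9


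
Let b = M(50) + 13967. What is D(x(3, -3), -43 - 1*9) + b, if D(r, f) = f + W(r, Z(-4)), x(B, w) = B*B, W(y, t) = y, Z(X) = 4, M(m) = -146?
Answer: 13778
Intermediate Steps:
b = 13821 (b = -146 + 13967 = 13821)
x(B, w) = B²
D(r, f) = f + r
D(x(3, -3), -43 - 1*9) + b = ((-43 - 1*9) + 3²) + 13821 = ((-43 - 9) + 9) + 13821 = (-52 + 9) + 13821 = -43 + 13821 = 13778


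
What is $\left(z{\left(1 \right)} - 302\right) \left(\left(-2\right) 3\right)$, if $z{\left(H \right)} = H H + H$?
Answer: $1800$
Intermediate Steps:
$z{\left(H \right)} = H + H^{2}$ ($z{\left(H \right)} = H^{2} + H = H + H^{2}$)
$\left(z{\left(1 \right)} - 302\right) \left(\left(-2\right) 3\right) = \left(1 \left(1 + 1\right) - 302\right) \left(\left(-2\right) 3\right) = \left(1 \cdot 2 - 302\right) \left(-6\right) = \left(2 - 302\right) \left(-6\right) = \left(-300\right) \left(-6\right) = 1800$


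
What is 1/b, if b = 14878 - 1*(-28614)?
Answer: 1/43492 ≈ 2.2993e-5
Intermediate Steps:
b = 43492 (b = 14878 + 28614 = 43492)
1/b = 1/43492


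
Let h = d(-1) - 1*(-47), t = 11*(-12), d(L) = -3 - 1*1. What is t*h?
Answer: -5676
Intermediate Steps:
d(L) = -4 (d(L) = -3 - 1 = -4)
t = -132
h = 43 (h = -4 - 1*(-47) = -4 + 47 = 43)
t*h = -132*43 = -5676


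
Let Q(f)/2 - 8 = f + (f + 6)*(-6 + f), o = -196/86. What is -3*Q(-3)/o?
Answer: -2838/49 ≈ -57.918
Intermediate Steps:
o = -98/43 (o = -196*1/86 = -98/43 ≈ -2.2791)
Q(f) = 16 + 2*f + 2*(-6 + f)*(6 + f) (Q(f) = 16 + 2*(f + (f + 6)*(-6 + f)) = 16 + 2*(f + (6 + f)*(-6 + f)) = 16 + 2*(f + (-6 + f)*(6 + f)) = 16 + (2*f + 2*(-6 + f)*(6 + f)) = 16 + 2*f + 2*(-6 + f)*(6 + f))
-3*Q(-3)/o = -3*(-56 + 2*(-3) + 2*(-3)²)/(-98/43) = -3*(-56 - 6 + 2*9)*(-43)/98 = -3*(-56 - 6 + 18)*(-43)/98 = -(-132)*(-43)/98 = -3*946/49 = -2838/49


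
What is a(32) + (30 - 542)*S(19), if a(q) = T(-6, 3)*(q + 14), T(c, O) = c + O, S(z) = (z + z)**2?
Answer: -739466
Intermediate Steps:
S(z) = 4*z**2 (S(z) = (2*z)**2 = 4*z**2)
T(c, O) = O + c
a(q) = -42 - 3*q (a(q) = (3 - 6)*(q + 14) = -3*(14 + q) = -42 - 3*q)
a(32) + (30 - 542)*S(19) = (-42 - 3*32) + (30 - 542)*(4*19**2) = (-42 - 96) - 2048*361 = -138 - 512*1444 = -138 - 739328 = -739466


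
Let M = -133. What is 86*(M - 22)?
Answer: -13330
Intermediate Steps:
86*(M - 22) = 86*(-133 - 22) = 86*(-155) = -13330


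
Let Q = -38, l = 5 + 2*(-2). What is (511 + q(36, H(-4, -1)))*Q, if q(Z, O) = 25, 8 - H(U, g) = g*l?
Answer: -20368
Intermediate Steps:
l = 1 (l = 5 - 4 = 1)
H(U, g) = 8 - g
(511 + q(36, H(-4, -1)))*Q = (511 + 25)*(-38) = 536*(-38) = -20368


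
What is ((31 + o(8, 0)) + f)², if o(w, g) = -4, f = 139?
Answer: 27556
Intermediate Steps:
((31 + o(8, 0)) + f)² = ((31 - 4) + 139)² = (27 + 139)² = 166² = 27556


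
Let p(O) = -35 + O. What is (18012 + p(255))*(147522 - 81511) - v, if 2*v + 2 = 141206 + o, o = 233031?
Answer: 2406650869/2 ≈ 1.2033e+9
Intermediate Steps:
v = 374235/2 (v = -1 + (141206 + 233031)/2 = -1 + (½)*374237 = -1 + 374237/2 = 374235/2 ≈ 1.8712e+5)
(18012 + p(255))*(147522 - 81511) - v = (18012 + (-35 + 255))*(147522 - 81511) - 1*374235/2 = (18012 + 220)*66011 - 374235/2 = 18232*66011 - 374235/2 = 1203512552 - 374235/2 = 2406650869/2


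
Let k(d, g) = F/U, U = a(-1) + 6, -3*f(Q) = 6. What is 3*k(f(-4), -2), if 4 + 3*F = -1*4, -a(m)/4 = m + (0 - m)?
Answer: -4/3 ≈ -1.3333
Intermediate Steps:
f(Q) = -2 (f(Q) = -1/3*6 = -2)
a(m) = 0 (a(m) = -4*(m + (0 - m)) = -4*(m - m) = -4*0 = 0)
F = -8/3 (F = -4/3 + (-1*4)/3 = -4/3 + (1/3)*(-4) = -4/3 - 4/3 = -8/3 ≈ -2.6667)
U = 6 (U = 0 + 6 = 6)
k(d, g) = -4/9 (k(d, g) = -8/3/6 = -8/3*1/6 = -4/9)
3*k(f(-4), -2) = 3*(-4/9) = -4/3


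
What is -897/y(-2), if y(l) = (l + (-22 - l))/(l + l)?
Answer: -1794/11 ≈ -163.09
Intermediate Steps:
y(l) = -11/l (y(l) = -22*1/(2*l) = -11/l)
-897/y(-2) = -897/((-11/(-2))) = -897/((-11*(-½))) = -897/11/2 = -897*2/11 = -1794/11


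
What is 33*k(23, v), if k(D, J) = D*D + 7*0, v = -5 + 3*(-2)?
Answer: 17457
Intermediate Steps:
v = -11 (v = -5 - 6 = -11)
k(D, J) = D**2 (k(D, J) = D**2 + 0 = D**2)
33*k(23, v) = 33*23**2 = 33*529 = 17457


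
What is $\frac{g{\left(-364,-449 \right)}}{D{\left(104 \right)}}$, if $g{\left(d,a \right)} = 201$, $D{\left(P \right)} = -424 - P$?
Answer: $- \frac{67}{176} \approx -0.38068$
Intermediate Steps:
$\frac{g{\left(-364,-449 \right)}}{D{\left(104 \right)}} = \frac{201}{-424 - 104} = \frac{201}{-528} = 201 \left(- \frac{1}{528}\right) = - \frac{67}{176}$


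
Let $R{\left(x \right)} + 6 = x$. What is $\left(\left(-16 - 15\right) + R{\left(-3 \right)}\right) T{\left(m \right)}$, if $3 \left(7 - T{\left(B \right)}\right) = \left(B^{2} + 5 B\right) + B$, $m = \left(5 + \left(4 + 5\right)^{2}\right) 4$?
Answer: $\frac{4815160}{3} \approx 1.6051 \cdot 10^{6}$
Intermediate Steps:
$R{\left(x \right)} = -6 + x$
$m = 344$ ($m = \left(5 + 9^{2}\right) 4 = \left(5 + 81\right) 4 = 86 \cdot 4 = 344$)
$T{\left(B \right)} = 7 - 2 B - \frac{B^{2}}{3}$ ($T{\left(B \right)} = 7 - \frac{\left(B^{2} + 5 B\right) + B}{3} = 7 - \frac{B^{2} + 6 B}{3} = 7 - \left(2 B + \frac{B^{2}}{3}\right) = 7 - 2 B - \frac{B^{2}}{3}$)
$\left(\left(-16 - 15\right) + R{\left(-3 \right)}\right) T{\left(m \right)} = \left(\left(-16 - 15\right) - 9\right) \left(7 - 688 - \frac{344^{2}}{3}\right) = \left(\left(-16 - 15\right) - 9\right) \left(7 - 688 - \frac{118336}{3}\right) = \left(-31 - 9\right) \left(7 - 688 - \frac{118336}{3}\right) = \left(-40\right) \left(- \frac{120379}{3}\right) = \frac{4815160}{3}$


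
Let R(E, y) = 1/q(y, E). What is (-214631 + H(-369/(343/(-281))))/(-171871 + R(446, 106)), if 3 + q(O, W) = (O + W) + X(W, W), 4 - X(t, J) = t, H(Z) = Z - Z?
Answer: 22965517/18390196 ≈ 1.2488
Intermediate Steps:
H(Z) = 0
X(t, J) = 4 - t
q(O, W) = 1 + O (q(O, W) = -3 + ((O + W) + (4 - W)) = -3 + (4 + O) = 1 + O)
R(E, y) = 1/(1 + y)
(-214631 + H(-369/(343/(-281))))/(-171871 + R(446, 106)) = (-214631 + 0)/(-171871 + 1/(1 + 106)) = -214631/(-171871 + 1/107) = -214631/(-18390196/107) = -214631*(-107/18390196) = 22965517/18390196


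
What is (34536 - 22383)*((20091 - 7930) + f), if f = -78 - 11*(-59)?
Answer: 154731996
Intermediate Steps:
f = 571 (f = -78 + 649 = 571)
(34536 - 22383)*((20091 - 7930) + f) = (34536 - 22383)*((20091 - 7930) + 571) = 12153*(12161 + 571) = 12153*12732 = 154731996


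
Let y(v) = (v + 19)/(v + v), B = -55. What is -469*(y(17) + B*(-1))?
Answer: -446957/17 ≈ -26292.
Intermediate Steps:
y(v) = (19 + v)/(2*v) (y(v) = (19 + v)/((2*v)) = (19 + v)*(1/(2*v)) = (19 + v)/(2*v))
-469*(y(17) + B*(-1)) = -469*((½)*(19 + 17)/17 - 55*(-1)) = -469*((½)*(1/17)*36 + 55) = -469*(18/17 + 55) = -469*953/17 = -446957/17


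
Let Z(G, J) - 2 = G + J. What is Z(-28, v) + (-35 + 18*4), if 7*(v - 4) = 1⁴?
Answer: 106/7 ≈ 15.143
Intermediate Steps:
v = 29/7 (v = 4 + (⅐)*1⁴ = 4 + (⅐)*1 = 4 + ⅐ = 29/7 ≈ 4.1429)
Z(G, J) = 2 + G + J (Z(G, J) = 2 + (G + J) = 2 + G + J)
Z(-28, v) + (-35 + 18*4) = (2 - 28 + 29/7) + (-35 + 18*4) = -153/7 + (-35 + 72) = -153/7 + 37 = 106/7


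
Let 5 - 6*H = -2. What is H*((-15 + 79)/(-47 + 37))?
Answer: -112/15 ≈ -7.4667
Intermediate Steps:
H = 7/6 (H = 5/6 - 1/6*(-2) = 5/6 + 1/3 = 7/6 ≈ 1.1667)
H*((-15 + 79)/(-47 + 37)) = 7*((-15 + 79)/(-47 + 37))/6 = 7*(64/(-10))/6 = 7*(64*(-1/10))/6 = (7/6)*(-32/5) = -112/15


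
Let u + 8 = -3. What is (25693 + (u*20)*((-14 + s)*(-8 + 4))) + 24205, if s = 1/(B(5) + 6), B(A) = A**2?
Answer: 1165798/31 ≈ 37606.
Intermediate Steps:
u = -11 (u = -8 - 3 = -11)
s = 1/31 (s = 1/(5**2 + 6) = 1/(25 + 6) = 1/31 ≈ 0.032258)
(25693 + (u*20)*((-14 + s)*(-8 + 4))) + 24205 = (25693 + (-11*20)*((-14 + 1/31)*(-8 + 4))) + 24205 = (25693 - (-95260)*(-4)/31) + 24205 = (25693 - 220*1732/31) + 24205 = (25693 - 381040/31) + 24205 = 415443/31 + 24205 = 1165798/31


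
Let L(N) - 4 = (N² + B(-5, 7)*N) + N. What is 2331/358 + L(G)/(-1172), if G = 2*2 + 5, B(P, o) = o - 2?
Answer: 1341085/209788 ≈ 6.3926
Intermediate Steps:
B(P, o) = -2 + o
G = 9 (G = 4 + 5 = 9)
L(N) = 4 + N² + 6*N (L(N) = 4 + ((N² + (-2 + 7)*N) + N) = 4 + ((N² + 5*N) + N) = 4 + (N² + 6*N) = 4 + N² + 6*N)
2331/358 + L(G)/(-1172) = 2331/358 + (4 + 9² + 6*9)/(-1172) = 2331*(1/358) + (4 + 81 + 54)*(-1/1172) = 2331/358 + 139*(-1/1172) = 2331/358 - 139/1172 = 1341085/209788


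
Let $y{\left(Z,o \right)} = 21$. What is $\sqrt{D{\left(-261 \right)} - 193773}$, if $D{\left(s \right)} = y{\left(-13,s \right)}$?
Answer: $18 i \sqrt{598} \approx 440.17 i$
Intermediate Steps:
$D{\left(s \right)} = 21$
$\sqrt{D{\left(-261 \right)} - 193773} = \sqrt{21 - 193773} = \sqrt{-193752} = 18 i \sqrt{598}$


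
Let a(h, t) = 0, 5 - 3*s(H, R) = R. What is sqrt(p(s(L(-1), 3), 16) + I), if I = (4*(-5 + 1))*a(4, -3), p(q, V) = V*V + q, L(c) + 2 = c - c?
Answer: sqrt(2310)/3 ≈ 16.021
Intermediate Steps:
L(c) = -2 (L(c) = -2 + (c - c) = -2 + 0 = -2)
s(H, R) = 5/3 - R/3
p(q, V) = q + V**2 (p(q, V) = V**2 + q = q + V**2)
I = 0 (I = (4*(-5 + 1))*0 = (4*(-4))*0 = -16*0 = 0)
sqrt(p(s(L(-1), 3), 16) + I) = sqrt(((5/3 - 1/3*3) + 16**2) + 0) = sqrt(((5/3 - 1) + 256) + 0) = sqrt((2/3 + 256) + 0) = sqrt(770/3 + 0) = sqrt(770/3) = sqrt(2310)/3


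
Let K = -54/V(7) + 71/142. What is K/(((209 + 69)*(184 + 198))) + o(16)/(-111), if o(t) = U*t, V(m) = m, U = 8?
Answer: -190314443/165028584 ≈ -1.1532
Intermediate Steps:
o(t) = 8*t
K = -101/14 (K = -54/7 + 71/142 = -54*1/7 + 71*(1/142) = -54/7 + 1/2 = -101/14 ≈ -7.2143)
K/(((209 + 69)*(184 + 198))) + o(16)/(-111) = -101*1/((184 + 198)*(209 + 69))/14 + (8*16)/(-111) = -101/(14*(278*382)) + 128*(-1/111) = -101/14/106196 - 128/111 = -101/14*1/106196 - 128/111 = -101/1486744 - 128/111 = -190314443/165028584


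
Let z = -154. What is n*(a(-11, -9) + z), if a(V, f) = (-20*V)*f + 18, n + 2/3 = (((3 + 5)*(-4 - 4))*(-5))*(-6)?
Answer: 12192392/3 ≈ 4.0641e+6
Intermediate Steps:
n = -5762/3 (n = -⅔ + (((3 + 5)*(-4 - 4))*(-5))*(-6) = -⅔ + ((8*(-8))*(-5))*(-6) = -⅔ - 64*(-5)*(-6) = -⅔ + 320*(-6) = -⅔ - 1920 = -5762/3 ≈ -1920.7)
a(V, f) = 18 - 20*V*f (a(V, f) = -20*V*f + 18 = 18 - 20*V*f)
n*(a(-11, -9) + z) = -5762*((18 - 20*(-11)*(-9)) - 154)/3 = -5762*((18 - 1980) - 154)/3 = -5762*(-1962 - 154)/3 = -5762/3*(-2116) = 12192392/3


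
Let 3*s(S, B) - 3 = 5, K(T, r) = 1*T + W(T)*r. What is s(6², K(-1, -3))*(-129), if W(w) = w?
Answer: -344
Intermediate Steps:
K(T, r) = T + T*r (K(T, r) = 1*T + T*r = T + T*r)
s(S, B) = 8/3 (s(S, B) = 1 + (⅓)*5 = 1 + 5/3 = 8/3)
s(6², K(-1, -3))*(-129) = (8/3)*(-129) = -344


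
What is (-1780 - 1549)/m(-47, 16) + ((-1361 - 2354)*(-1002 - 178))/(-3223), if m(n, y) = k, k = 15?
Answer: -76484867/48345 ≈ -1582.1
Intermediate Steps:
m(n, y) = 15
(-1780 - 1549)/m(-47, 16) + ((-1361 - 2354)*(-1002 - 178))/(-3223) = (-1780 - 1549)/15 + ((-1361 - 2354)*(-1002 - 178))/(-3223) = -3329*1/15 - 3715*(-1180)*(-1/3223) = -3329/15 + 4383700*(-1/3223) = -3329/15 - 4383700/3223 = -76484867/48345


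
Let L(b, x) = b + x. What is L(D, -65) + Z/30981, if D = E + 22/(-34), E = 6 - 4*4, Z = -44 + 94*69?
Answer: -39732052/526677 ≈ -75.439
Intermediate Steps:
Z = 6442 (Z = -44 + 6486 = 6442)
E = -10 (E = 6 - 16 = -10)
D = -181/17 (D = -10 + 22/(-34) = -10 + 22*(-1/34) = -10 - 11/17 = -181/17 ≈ -10.647)
L(D, -65) + Z/30981 = (-181/17 - 65) + 6442/30981 = -1286/17 + 6442*(1/30981) = -1286/17 + 6442/30981 = -39732052/526677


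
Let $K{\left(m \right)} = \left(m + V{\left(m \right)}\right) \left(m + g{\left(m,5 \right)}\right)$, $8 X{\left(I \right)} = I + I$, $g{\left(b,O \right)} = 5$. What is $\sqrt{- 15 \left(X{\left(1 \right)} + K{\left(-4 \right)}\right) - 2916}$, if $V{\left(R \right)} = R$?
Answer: $\frac{i \sqrt{11199}}{2} \approx 52.913 i$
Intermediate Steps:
$X{\left(I \right)} = \frac{I}{4}$ ($X{\left(I \right)} = \frac{I + I}{8} = \frac{2 I}{8} = \frac{I}{4}$)
$K{\left(m \right)} = 2 m \left(5 + m\right)$ ($K{\left(m \right)} = \left(m + m\right) \left(m + 5\right) = 2 m \left(5 + m\right)$)
$\sqrt{- 15 \left(X{\left(1 \right)} + K{\left(-4 \right)}\right) - 2916} = \sqrt{- 15 \left(\frac{1}{4} \cdot 1 + 2 \left(-4\right) \left(5 - 4\right)\right) - 2916} = \sqrt{- 15 \left(\frac{1}{4} + 2 \left(-4\right) 1\right) - 2916} = \sqrt{- 15 \left(\frac{1}{4} - 8\right) - 2916} = \sqrt{\left(-15\right) \left(- \frac{31}{4}\right) - 2916} = \sqrt{\frac{465}{4} - 2916} = \sqrt{- \frac{11199}{4}} = \frac{i \sqrt{11199}}{2}$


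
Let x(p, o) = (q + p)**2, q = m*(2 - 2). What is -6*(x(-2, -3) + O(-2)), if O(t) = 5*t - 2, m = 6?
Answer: 48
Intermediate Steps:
q = 0 (q = 6*(2 - 2) = 6*0 = 0)
O(t) = -2 + 5*t
x(p, o) = p**2 (x(p, o) = (0 + p)**2 = p**2)
-6*(x(-2, -3) + O(-2)) = -6*((-2)**2 + (-2 + 5*(-2))) = -6*(4 + (-2 - 10)) = -6*(4 - 12) = -6*(-8) = 48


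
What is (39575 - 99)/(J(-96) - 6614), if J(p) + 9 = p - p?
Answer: -39476/6623 ≈ -5.9604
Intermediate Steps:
J(p) = -9 (J(p) = -9 + (p - p) = -9 + 0 = -9)
(39575 - 99)/(J(-96) - 6614) = (39575 - 99)/(-9 - 6614) = 39476/(-6623) = 39476*(-1/6623) = -39476/6623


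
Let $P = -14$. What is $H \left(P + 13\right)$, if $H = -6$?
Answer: $6$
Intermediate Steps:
$H \left(P + 13\right) = - 6 \left(-14 + 13\right) = \left(-6\right) \left(-1\right) = 6$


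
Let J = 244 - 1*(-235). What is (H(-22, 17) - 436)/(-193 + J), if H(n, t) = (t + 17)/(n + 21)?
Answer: -235/143 ≈ -1.6434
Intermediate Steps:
J = 479 (J = 244 + 235 = 479)
H(n, t) = (17 + t)/(21 + n)
(H(-22, 17) - 436)/(-193 + J) = ((17 + 17)/(21 - 22) - 436)/(-193 + 479) = (34/(-1) - 436)/286 = (-1*34 - 436)*(1/286) = (-34 - 436)*(1/286) = -470*1/286 = -235/143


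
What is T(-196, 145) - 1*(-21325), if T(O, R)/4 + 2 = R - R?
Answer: 21317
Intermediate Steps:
T(O, R) = -8 (T(O, R) = -8 + 4*(R - R) = -8 + 4*0 = -8 + 0 = -8)
T(-196, 145) - 1*(-21325) = -8 - 1*(-21325) = -8 + 21325 = 21317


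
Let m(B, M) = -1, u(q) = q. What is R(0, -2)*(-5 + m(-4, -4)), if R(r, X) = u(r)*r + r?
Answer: 0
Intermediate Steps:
R(r, X) = r + r² (R(r, X) = r*r + r = r² + r = r + r²)
R(0, -2)*(-5 + m(-4, -4)) = (0*(1 + 0))*(-5 - 1) = (0*1)*(-6) = 0*(-6) = 0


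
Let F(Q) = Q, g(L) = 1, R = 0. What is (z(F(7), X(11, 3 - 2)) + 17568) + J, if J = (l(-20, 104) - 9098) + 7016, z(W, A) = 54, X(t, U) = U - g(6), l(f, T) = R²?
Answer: 15540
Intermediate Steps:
l(f, T) = 0 (l(f, T) = 0² = 0)
X(t, U) = -1 + U (X(t, U) = U - 1*1 = U - 1 = -1 + U)
J = -2082 (J = (0 - 9098) + 7016 = -9098 + 7016 = -2082)
(z(F(7), X(11, 3 - 2)) + 17568) + J = (54 + 17568) - 2082 = 17622 - 2082 = 15540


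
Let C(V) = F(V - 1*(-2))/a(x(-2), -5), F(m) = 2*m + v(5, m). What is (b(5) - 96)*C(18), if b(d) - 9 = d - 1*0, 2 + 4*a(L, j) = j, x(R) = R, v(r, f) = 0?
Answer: 13120/7 ≈ 1874.3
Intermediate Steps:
F(m) = 2*m (F(m) = 2*m + 0 = 2*m)
a(L, j) = -1/2 + j/4
C(V) = -16/7 - 8*V/7 (C(V) = (2*(V - 1*(-2)))/(-1/2 + (1/4)*(-5)) = (2*(V + 2))/(-1/2 - 5/4) = (2*(2 + V))/(-7/4) = (4 + 2*V)*(-4/7) = -16/7 - 8*V/7)
b(d) = 9 + d (b(d) = 9 + (d - 1*0) = 9 + (d + 0) = 9 + d)
(b(5) - 96)*C(18) = ((9 + 5) - 96)*(-16/7 - 8/7*18) = (14 - 96)*(-16/7 - 144/7) = -82*(-160/7) = 13120/7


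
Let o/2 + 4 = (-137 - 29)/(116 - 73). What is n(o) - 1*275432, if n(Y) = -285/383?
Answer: -105490741/383 ≈ -2.7543e+5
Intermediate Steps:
o = -676/43 (o = -8 + 2*((-137 - 29)/(116 - 73)) = -8 + 2*(-166/43) = -8 - 332/43 = -676/43 ≈ -15.721)
n(Y) = -285/383 (n(Y) = -285*1/383 = -285/383)
n(o) - 1*275432 = -285/383 - 1*275432 = -285/383 - 275432 = -105490741/383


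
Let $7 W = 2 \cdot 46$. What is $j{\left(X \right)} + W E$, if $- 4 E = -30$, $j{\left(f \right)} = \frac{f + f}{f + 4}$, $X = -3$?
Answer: $\frac{648}{7} \approx 92.571$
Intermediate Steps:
$j{\left(f \right)} = \frac{2 f}{4 + f}$
$E = \frac{15}{2}$ ($E = \left(- \frac{1}{4}\right) \left(-30\right) = \frac{15}{2} \approx 7.5$)
$W = \frac{92}{7}$ ($W = \frac{2 \cdot 46}{7} = \frac{1}{7} \cdot 92 = \frac{92}{7} \approx 13.143$)
$j{\left(X \right)} + W E = 2 \left(-3\right) \frac{1}{4 - 3} + \frac{92}{7} \cdot \frac{15}{2} = 2 \left(-3\right) 1^{-1} + \frac{690}{7} = 2 \left(-3\right) 1 + \frac{690}{7} = -6 + \frac{690}{7} = \frac{648}{7}$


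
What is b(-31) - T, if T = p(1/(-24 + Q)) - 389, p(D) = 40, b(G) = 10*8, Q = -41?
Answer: 429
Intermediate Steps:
b(G) = 80
T = -349 (T = 40 - 389 = -349)
b(-31) - T = 80 - 1*(-349) = 80 + 349 = 429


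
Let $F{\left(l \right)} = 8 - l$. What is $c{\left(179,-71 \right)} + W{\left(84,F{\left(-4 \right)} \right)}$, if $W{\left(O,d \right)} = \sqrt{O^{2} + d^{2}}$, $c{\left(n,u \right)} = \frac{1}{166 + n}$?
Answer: $\frac{1}{345} + 60 \sqrt{2} \approx 84.856$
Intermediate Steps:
$c{\left(179,-71 \right)} + W{\left(84,F{\left(-4 \right)} \right)} = \frac{1}{166 + 179} + \sqrt{84^{2} + \left(8 - -4\right)^{2}} = \frac{1}{345} + \sqrt{7056 + \left(8 + 4\right)^{2}} = \frac{1}{345} + \sqrt{7056 + 12^{2}} = \frac{1}{345} + \sqrt{7056 + 144} = \frac{1}{345} + \sqrt{7200} = \frac{1}{345} + 60 \sqrt{2}$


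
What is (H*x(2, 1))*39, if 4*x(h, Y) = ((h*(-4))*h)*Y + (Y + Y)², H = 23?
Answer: -2691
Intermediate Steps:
x(h, Y) = Y² - Y*h² (x(h, Y) = (((h*(-4))*h)*Y + (Y + Y)²)/4 = (((-4*h)*h)*Y + (2*Y)²)/4 = ((-4*h²)*Y + 4*Y²)/4 = (-4*Y*h² + 4*Y²)/4 = (4*Y² - 4*Y*h²)/4 = Y² - Y*h²)
(H*x(2, 1))*39 = (23*(1*(1 - 1*2²)))*39 = (23*(1*(1 - 1*4)))*39 = (23*(1*(1 - 4)))*39 = (23*(1*(-3)))*39 = (23*(-3))*39 = -69*39 = -2691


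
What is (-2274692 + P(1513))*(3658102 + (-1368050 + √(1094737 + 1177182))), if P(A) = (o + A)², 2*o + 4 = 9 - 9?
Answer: 19302848308 + 8429*√2271919 ≈ 1.9316e+10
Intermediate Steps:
o = -2 (o = -2 + (9 - 9)/2 = -2 + (½)*0 = -2 + 0 = -2)
P(A) = (-2 + A)²
(-2274692 + P(1513))*(3658102 + (-1368050 + √(1094737 + 1177182))) = (-2274692 + (-2 + 1513)²)*(3658102 + (-1368050 + √(1094737 + 1177182))) = (-2274692 + 1511²)*(3658102 + (-1368050 + √2271919)) = (-2274692 + 2283121)*(2290052 + √2271919) = 8429*(2290052 + √2271919) = 19302848308 + 8429*√2271919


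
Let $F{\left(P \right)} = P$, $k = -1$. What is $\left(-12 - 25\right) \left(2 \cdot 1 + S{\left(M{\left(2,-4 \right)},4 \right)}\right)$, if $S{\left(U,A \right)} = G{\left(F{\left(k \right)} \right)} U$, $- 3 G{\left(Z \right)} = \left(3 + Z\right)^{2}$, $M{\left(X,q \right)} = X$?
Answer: $\frac{74}{3} \approx 24.667$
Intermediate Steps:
$G{\left(Z \right)} = - \frac{\left(3 + Z\right)^{2}}{3}$
$S{\left(U,A \right)} = - \frac{4 U}{3}$ ($S{\left(U,A \right)} = - \frac{\left(3 - 1\right)^{2}}{3} U = - \frac{2^{2}}{3} U = \left(- \frac{1}{3}\right) 4 U = - \frac{4 U}{3}$)
$\left(-12 - 25\right) \left(2 \cdot 1 + S{\left(M{\left(2,-4 \right)},4 \right)}\right) = \left(-12 - 25\right) \left(2 \cdot 1 - \frac{8}{3}\right) = \left(-12 - 25\right) \left(2 - \frac{8}{3}\right) = \left(-37\right) \left(- \frac{2}{3}\right) = \frac{74}{3}$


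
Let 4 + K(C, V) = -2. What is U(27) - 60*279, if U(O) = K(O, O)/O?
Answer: -150662/9 ≈ -16740.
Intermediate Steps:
K(C, V) = -6 (K(C, V) = -4 - 2 = -6)
U(O) = -6/O
U(27) - 60*279 = -6/27 - 60*279 = -6*1/27 - 1*16740 = -2/9 - 16740 = -150662/9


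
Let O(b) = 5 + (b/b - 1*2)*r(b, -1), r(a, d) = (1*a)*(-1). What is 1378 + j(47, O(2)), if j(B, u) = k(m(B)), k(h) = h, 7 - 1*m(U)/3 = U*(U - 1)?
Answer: -5087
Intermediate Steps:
m(U) = 21 - 3*U*(-1 + U) (m(U) = 21 - 3*U*(U - 1) = 21 - 3*U*(-1 + U))
r(a, d) = -a (r(a, d) = a*(-1) = -a)
O(b) = 5 + b (O(b) = 5 + (b/b - 1*2)*(-b) = 5 + (1 - 2)*(-b) = 5 - (-1)*b = 5 + b)
j(B, u) = 21 - 3*B**2 + 3*B
1378 + j(47, O(2)) = 1378 + (21 - 3*47**2 + 3*47) = 1378 + (21 - 3*2209 + 141) = 1378 + (21 - 6627 + 141) = 1378 - 6465 = -5087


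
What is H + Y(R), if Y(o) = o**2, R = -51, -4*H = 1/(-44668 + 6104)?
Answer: 401219857/154256 ≈ 2601.0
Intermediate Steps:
H = 1/154256 (H = -1/(4*(-44668 + 6104)) = -1/4/(-38564) = -1/4*(-1/38564) = 1/154256 ≈ 6.4827e-6)
H + Y(R) = 1/154256 + (-51)**2 = 1/154256 + 2601 = 401219857/154256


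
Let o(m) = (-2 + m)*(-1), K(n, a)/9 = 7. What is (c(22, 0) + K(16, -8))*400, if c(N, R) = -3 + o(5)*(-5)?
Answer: 30000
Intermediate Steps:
K(n, a) = 63 (K(n, a) = 9*7 = 63)
o(m) = 2 - m
c(N, R) = 12 (c(N, R) = -3 + (2 - 1*5)*(-5) = -3 + (2 - 5)*(-5) = -3 - 3*(-5) = -3 + 15 = 12)
(c(22, 0) + K(16, -8))*400 = (12 + 63)*400 = 75*400 = 30000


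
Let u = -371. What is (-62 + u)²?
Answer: 187489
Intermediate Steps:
(-62 + u)² = (-62 - 371)² = (-433)² = 187489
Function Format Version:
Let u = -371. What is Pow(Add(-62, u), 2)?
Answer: 187489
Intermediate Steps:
Pow(Add(-62, u), 2) = Pow(Add(-62, -371), 2) = Pow(-433, 2) = 187489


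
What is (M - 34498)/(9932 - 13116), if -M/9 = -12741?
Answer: -80171/3184 ≈ -25.179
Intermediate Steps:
M = 114669 (M = -9*(-12741) = 114669)
(M - 34498)/(9932 - 13116) = (114669 - 34498)/(9932 - 13116) = 80171/(-3184) = 80171*(-1/3184) = -80171/3184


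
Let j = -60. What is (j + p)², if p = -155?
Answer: 46225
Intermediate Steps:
(j + p)² = (-60 - 155)² = (-215)² = 46225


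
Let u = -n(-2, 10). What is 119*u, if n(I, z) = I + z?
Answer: -952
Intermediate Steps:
u = -8 (u = -(-2 + 10) = -1*8 = -8)
119*u = 119*(-8) = -952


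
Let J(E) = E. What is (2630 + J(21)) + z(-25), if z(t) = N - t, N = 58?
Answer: 2734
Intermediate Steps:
z(t) = 58 - t
(2630 + J(21)) + z(-25) = (2630 + 21) + (58 - 1*(-25)) = 2651 + (58 + 25) = 2651 + 83 = 2734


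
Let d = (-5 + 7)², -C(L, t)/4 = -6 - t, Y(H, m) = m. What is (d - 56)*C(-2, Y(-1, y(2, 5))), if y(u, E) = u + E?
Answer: -2704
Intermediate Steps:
y(u, E) = E + u
C(L, t) = 24 + 4*t (C(L, t) = -4*(-6 - t) = 24 + 4*t)
d = 4 (d = 2² = 4)
(d - 56)*C(-2, Y(-1, y(2, 5))) = (4 - 56)*(24 + 4*(5 + 2)) = -52*(24 + 4*7) = -52*(24 + 28) = -52*52 = -2704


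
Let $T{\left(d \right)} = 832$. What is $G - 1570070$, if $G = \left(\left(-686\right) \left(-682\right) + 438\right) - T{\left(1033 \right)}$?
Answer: $-1102612$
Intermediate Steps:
$G = 467458$ ($G = \left(\left(-686\right) \left(-682\right) + 438\right) - 832 = \left(467852 + 438\right) - 832 = 468290 - 832 = 467458$)
$G - 1570070 = 467458 - 1570070 = -1102612$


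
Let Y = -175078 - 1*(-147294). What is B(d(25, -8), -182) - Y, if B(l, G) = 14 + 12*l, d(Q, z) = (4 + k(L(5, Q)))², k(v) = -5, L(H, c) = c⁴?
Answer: 27810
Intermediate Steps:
d(Q, z) = 1 (d(Q, z) = (4 - 5)² = (-1)² = 1)
Y = -27784 (Y = -175078 + 147294 = -27784)
B(d(25, -8), -182) - Y = (14 + 12*1) - 1*(-27784) = (14 + 12) + 27784 = 26 + 27784 = 27810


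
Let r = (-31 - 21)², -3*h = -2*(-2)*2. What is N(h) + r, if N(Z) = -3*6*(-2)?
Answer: 2740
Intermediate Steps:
h = -8/3 (h = -(-2*(-2))*2/3 = -4*2/3 = -⅓*8 = -8/3 ≈ -2.6667)
N(Z) = 36 (N(Z) = -18*(-2) = 36)
r = 2704 (r = (-52)² = 2704)
N(h) + r = 36 + 2704 = 2740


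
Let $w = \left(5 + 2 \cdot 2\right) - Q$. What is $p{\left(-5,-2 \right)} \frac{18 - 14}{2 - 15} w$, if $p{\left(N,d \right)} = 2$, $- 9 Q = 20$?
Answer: $- \frac{808}{117} \approx -6.906$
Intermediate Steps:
$Q = - \frac{20}{9}$ ($Q = \left(- \frac{1}{9}\right) 20 = - \frac{20}{9} \approx -2.2222$)
$w = \frac{101}{9}$ ($w = \left(5 + 2 \cdot 2\right) - - \frac{20}{9} = \left(5 + 4\right) + \frac{20}{9} = 9 + \frac{20}{9} = \frac{101}{9} \approx 11.222$)
$p{\left(-5,-2 \right)} \frac{18 - 14}{2 - 15} w = 2 \frac{18 - 14}{2 - 15} \cdot \frac{101}{9} = 2 \frac{4}{-13} \cdot \frac{101}{9} = 2 \cdot 4 \left(- \frac{1}{13}\right) \frac{101}{9} = 2 \left(- \frac{4}{13}\right) \frac{101}{9} = \left(- \frac{8}{13}\right) \frac{101}{9} = - \frac{808}{117}$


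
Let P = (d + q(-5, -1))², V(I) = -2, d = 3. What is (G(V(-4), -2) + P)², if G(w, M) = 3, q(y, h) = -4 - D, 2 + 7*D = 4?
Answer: 51984/2401 ≈ 21.651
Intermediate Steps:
D = 2/7 (D = -2/7 + (⅐)*4 = -2/7 + 4/7 = 2/7 ≈ 0.28571)
q(y, h) = -30/7 (q(y, h) = -4 - 1*2/7 = -4 - 2/7 = -30/7)
P = 81/49 (P = (3 - 30/7)² = (-9/7)² = 81/49 ≈ 1.6531)
(G(V(-4), -2) + P)² = (3 + 81/49)² = (228/49)² = 51984/2401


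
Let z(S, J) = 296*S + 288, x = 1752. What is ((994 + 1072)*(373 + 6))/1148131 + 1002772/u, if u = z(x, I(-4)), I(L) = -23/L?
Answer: 389400980863/148935553320 ≈ 2.6146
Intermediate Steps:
z(S, J) = 288 + 296*S
u = 518880 (u = 288 + 296*1752 = 288 + 518592 = 518880)
((994 + 1072)*(373 + 6))/1148131 + 1002772/u = ((994 + 1072)*(373 + 6))/1148131 + 1002772/518880 = (2066*379)*(1/1148131) + 1002772*(1/518880) = 783014*(1/1148131) + 250693/129720 = 783014/1148131 + 250693/129720 = 389400980863/148935553320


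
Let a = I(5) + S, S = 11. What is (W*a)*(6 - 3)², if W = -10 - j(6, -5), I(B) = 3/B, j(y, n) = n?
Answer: -522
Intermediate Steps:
W = -5 (W = -10 - 1*(-5) = -10 + 5 = -5)
a = 58/5 (a = 3/5 + 11 = 3*(⅕) + 11 = ⅗ + 11 = 58/5 ≈ 11.600)
(W*a)*(6 - 3)² = (-5*58/5)*(6 - 3)² = -58*3² = -58*9 = -522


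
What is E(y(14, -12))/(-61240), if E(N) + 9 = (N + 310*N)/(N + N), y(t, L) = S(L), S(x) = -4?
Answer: -293/122480 ≈ -0.0023922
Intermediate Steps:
y(t, L) = -4
E(N) = 293/2 (E(N) = -9 + (N + 310*N)/(N + N) = -9 + (311*N)/((2*N)) = -9 + (311*N)*(1/(2*N)) = -9 + 311/2 = 293/2)
E(y(14, -12))/(-61240) = (293/2)/(-61240) = (293/2)*(-1/61240) = -293/122480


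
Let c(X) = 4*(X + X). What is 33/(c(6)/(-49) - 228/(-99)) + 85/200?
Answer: 108541/4280 ≈ 25.360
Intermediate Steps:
c(X) = 8*X (c(X) = 4*(2*X) = 8*X)
33/(c(6)/(-49) - 228/(-99)) + 85/200 = 33/((8*6)/(-49) - 228/(-99)) + 85/200 = 33/(48*(-1/49) - 228*(-1/99)) + 85*(1/200) = 33/(-48/49 + 76/33) + 17/40 = 33/(2140/1617) + 17/40 = 33*(1617/2140) + 17/40 = 53361/2140 + 17/40 = 108541/4280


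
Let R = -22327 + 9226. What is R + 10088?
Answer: -3013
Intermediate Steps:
R = -13101
R + 10088 = -13101 + 10088 = -3013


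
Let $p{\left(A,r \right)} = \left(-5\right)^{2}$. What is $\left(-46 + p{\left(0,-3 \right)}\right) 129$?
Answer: $-2709$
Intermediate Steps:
$p{\left(A,r \right)} = 25$
$\left(-46 + p{\left(0,-3 \right)}\right) 129 = \left(-46 + 25\right) 129 = \left(-21\right) 129 = -2709$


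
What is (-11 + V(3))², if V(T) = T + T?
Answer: 25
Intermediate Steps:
V(T) = 2*T
(-11 + V(3))² = (-11 + 2*3)² = (-11 + 6)² = (-5)² = 25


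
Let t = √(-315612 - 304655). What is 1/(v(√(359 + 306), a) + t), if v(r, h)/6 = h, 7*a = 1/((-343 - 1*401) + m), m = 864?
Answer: 140/12157233201 - 19600*I*√620267/12157233201 ≈ 1.1516e-8 - 0.0012697*I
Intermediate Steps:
a = 1/840 (a = 1/(7*((-343 - 1*401) + 864)) = 1/(7*((-343 - 401) + 864)) = 1/(7*(-744 + 864)) = (⅐)/120 = (⅐)*(1/120) = 1/840 ≈ 0.0011905)
v(r, h) = 6*h
t = I*√620267 (t = √(-620267) = I*√620267 ≈ 787.57*I)
1/(v(√(359 + 306), a) + t) = 1/(6*(1/840) + I*√620267) = 1/(1/140 + I*√620267)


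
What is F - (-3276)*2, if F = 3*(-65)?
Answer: 6357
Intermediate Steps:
F = -195
F - (-3276)*2 = -195 - (-3276)*2 = -195 - 156*(-42) = -195 + 6552 = 6357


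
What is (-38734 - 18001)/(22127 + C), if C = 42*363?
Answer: -8105/5339 ≈ -1.5181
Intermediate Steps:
C = 15246
(-38734 - 18001)/(22127 + C) = (-38734 - 18001)/(22127 + 15246) = -56735/37373 = -56735*1/37373 = -8105/5339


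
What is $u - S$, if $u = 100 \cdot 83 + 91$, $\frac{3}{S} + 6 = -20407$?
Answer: $\frac{171285486}{20413} \approx 8391.0$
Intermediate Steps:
$S = - \frac{3}{20413}$ ($S = \frac{3}{-6 - 20407} = \frac{3}{-20413} = 3 \left(- \frac{1}{20413}\right) = - \frac{3}{20413} \approx -0.00014697$)
$u = 8391$ ($u = 8300 + 91 = 8391$)
$u - S = 8391 - - \frac{3}{20413} = 8391 + \frac{3}{20413} = \frac{171285486}{20413}$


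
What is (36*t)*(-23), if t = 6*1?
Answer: -4968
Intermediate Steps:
t = 6
(36*t)*(-23) = (36*6)*(-23) = 216*(-23) = -4968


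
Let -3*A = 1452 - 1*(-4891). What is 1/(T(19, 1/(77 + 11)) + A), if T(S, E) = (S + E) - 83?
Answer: -264/575077 ≈ -0.00045907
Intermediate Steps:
A = -6343/3 (A = -(1452 - 1*(-4891))/3 = -(1452 + 4891)/3 = -1/3*6343 = -6343/3 ≈ -2114.3)
T(S, E) = -83 + E + S (T(S, E) = (E + S) - 83 = -83 + E + S)
1/(T(19, 1/(77 + 11)) + A) = 1/((-83 + 1/(77 + 11) + 19) - 6343/3) = 1/((-83 + 1/88 + 19) - 6343/3) = 1/(-5631/88 - 6343/3) = 1/(-575077/264) = -264/575077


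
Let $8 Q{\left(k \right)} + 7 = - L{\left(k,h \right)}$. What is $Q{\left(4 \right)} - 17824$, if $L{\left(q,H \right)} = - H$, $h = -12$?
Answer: $- \frac{142611}{8} \approx -17826.0$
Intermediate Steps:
$Q{\left(k \right)} = - \frac{19}{8}$ ($Q{\left(k \right)} = - \frac{7}{8} + \frac{\left(-1\right) \left(\left(-1\right) \left(-12\right)\right)}{8} = - \frac{7}{8} + \frac{\left(-1\right) 12}{8} = - \frac{7}{8} + \frac{1}{8} \left(-12\right) = - \frac{7}{8} - \frac{3}{2} = - \frac{19}{8}$)
$Q{\left(4 \right)} - 17824 = - \frac{19}{8} - 17824 = - \frac{142611}{8}$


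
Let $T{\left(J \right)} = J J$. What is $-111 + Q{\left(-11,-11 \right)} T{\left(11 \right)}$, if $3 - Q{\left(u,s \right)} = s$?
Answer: $1583$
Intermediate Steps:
$T{\left(J \right)} = J^{2}$
$Q{\left(u,s \right)} = 3 - s$
$-111 + Q{\left(-11,-11 \right)} T{\left(11 \right)} = -111 + \left(3 - -11\right) 11^{2} = -111 + \left(3 + 11\right) 121 = -111 + 14 \cdot 121 = -111 + 1694 = 1583$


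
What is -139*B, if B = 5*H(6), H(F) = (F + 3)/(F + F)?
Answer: -2085/4 ≈ -521.25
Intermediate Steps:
H(F) = (3 + F)/(2*F) (H(F) = (3 + F)/((2*F)) = (3 + F)*(1/(2*F)) = (3 + F)/(2*F))
B = 15/4 (B = 5*((½)*(3 + 6)/6) = 5*((½)*(⅙)*9) = 5*(¾) = 15/4 ≈ 3.7500)
-139*B = -139*15/4 = -2085/4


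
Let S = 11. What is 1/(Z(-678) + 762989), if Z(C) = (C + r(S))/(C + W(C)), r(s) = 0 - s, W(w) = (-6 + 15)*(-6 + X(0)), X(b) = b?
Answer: 732/558508637 ≈ 1.3106e-6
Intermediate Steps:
W(w) = -54 (W(w) = (-6 + 15)*(-6 + 0) = 9*(-6) = -54)
r(s) = -s
Z(C) = (-11 + C)/(-54 + C) (Z(C) = (C - 1*11)/(C - 54) = (C - 11)/(-54 + C) = (-11 + C)/(-54 + C))
1/(Z(-678) + 762989) = 1/((-11 - 678)/(-54 - 678) + 762989) = 1/(-689/(-732) + 762989) = 1/(-1/732*(-689) + 762989) = 1/(689/732 + 762989) = 1/(558508637/732) = 732/558508637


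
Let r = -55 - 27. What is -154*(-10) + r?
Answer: 1458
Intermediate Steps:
r = -82
-154*(-10) + r = -154*(-10) - 82 = 1540 - 82 = 1458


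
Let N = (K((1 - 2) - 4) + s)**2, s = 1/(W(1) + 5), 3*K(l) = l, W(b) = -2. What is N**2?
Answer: 256/81 ≈ 3.1605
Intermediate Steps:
K(l) = l/3
s = 1/3 (s = 1/(-2 + 5) = 1/3 ≈ 0.33333)
N = 16/9 (N = (((1 - 2) - 4)/3 + 1/3)**2 = ((-1 - 4)/3 + 1/3)**2 = ((1/3)*(-5) + 1/3)**2 = (-5/3 + 1/3)**2 = (-4/3)**2 = 16/9 ≈ 1.7778)
N**2 = (16/9)**2 = 256/81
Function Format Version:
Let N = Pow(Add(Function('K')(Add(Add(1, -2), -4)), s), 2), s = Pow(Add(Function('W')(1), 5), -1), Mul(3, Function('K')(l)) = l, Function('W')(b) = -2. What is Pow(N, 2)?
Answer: Rational(256, 81) ≈ 3.1605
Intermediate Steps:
Function('K')(l) = Mul(Rational(1, 3), l)
s = Rational(1, 3) (s = Pow(Add(-2, 5), -1) = Pow(3, -1) = Rational(1, 3) ≈ 0.33333)
N = Rational(16, 9) (N = Pow(Add(Mul(Rational(1, 3), Add(Add(1, -2), -4)), Rational(1, 3)), 2) = Pow(Add(Mul(Rational(1, 3), Add(-1, -4)), Rational(1, 3)), 2) = Pow(Add(Mul(Rational(1, 3), -5), Rational(1, 3)), 2) = Pow(Add(Rational(-5, 3), Rational(1, 3)), 2) = Pow(Rational(-4, 3), 2) = Rational(16, 9) ≈ 1.7778)
Pow(N, 2) = Pow(Rational(16, 9), 2) = Rational(256, 81)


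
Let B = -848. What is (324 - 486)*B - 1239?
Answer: 136137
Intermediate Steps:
(324 - 486)*B - 1239 = (324 - 486)*(-848) - 1239 = -162*(-848) - 1239 = 137376 - 1239 = 136137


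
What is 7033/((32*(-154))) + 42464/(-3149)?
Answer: -231409509/15518272 ≈ -14.912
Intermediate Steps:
7033/((32*(-154))) + 42464/(-3149) = 7033/(-4928) + 42464*(-1/3149) = 7033*(-1/4928) - 42464/3149 = -7033/4928 - 42464/3149 = -231409509/15518272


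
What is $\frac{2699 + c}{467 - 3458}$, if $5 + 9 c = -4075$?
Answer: $- \frac{6737}{8973} \approx -0.75081$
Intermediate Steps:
$c = - \frac{1360}{3}$ ($c = - \frac{5}{9} + \frac{1}{9} \left(-4075\right) = - \frac{5}{9} - \frac{4075}{9} = - \frac{1360}{3} \approx -453.33$)
$\frac{2699 + c}{467 - 3458} = \frac{2699 - \frac{1360}{3}}{467 - 3458} = \frac{6737}{3 \left(-2991\right)} = \frac{6737}{3} \left(- \frac{1}{2991}\right) = - \frac{6737}{8973}$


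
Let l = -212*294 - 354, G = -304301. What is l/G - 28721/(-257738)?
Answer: 24895362337/78429931138 ≈ 0.31742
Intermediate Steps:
l = -62682 (l = -62328 - 354 = -62682)
l/G - 28721/(-257738) = -62682/(-304301) - 28721/(-257738) = -62682*(-1/304301) - 28721*(-1/257738) = 62682/304301 + 28721/257738 = 24895362337/78429931138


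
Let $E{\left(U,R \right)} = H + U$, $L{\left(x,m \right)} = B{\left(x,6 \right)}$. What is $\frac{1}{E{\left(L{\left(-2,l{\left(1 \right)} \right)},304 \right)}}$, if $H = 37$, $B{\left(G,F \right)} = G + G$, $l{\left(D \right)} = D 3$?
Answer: $\frac{1}{33} \approx 0.030303$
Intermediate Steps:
$l{\left(D \right)} = 3 D$
$B{\left(G,F \right)} = 2 G$
$L{\left(x,m \right)} = 2 x$
$E{\left(U,R \right)} = 37 + U$
$\frac{1}{E{\left(L{\left(-2,l{\left(1 \right)} \right)},304 \right)}} = \frac{1}{37 + 2 \left(-2\right)} = \frac{1}{37 - 4} = \frac{1}{33}$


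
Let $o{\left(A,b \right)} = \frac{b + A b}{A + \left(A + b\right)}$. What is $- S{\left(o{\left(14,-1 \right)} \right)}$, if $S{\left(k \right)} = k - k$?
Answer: $0$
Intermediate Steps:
$o{\left(A,b \right)} = \frac{b + A b}{b + 2 A}$
$S{\left(k \right)} = 0$
$- S{\left(o{\left(14,-1 \right)} \right)} = \left(-1\right) 0 = 0$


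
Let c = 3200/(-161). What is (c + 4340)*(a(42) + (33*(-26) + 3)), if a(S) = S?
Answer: -565474020/161 ≈ -3.5123e+6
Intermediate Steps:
c = -3200/161 (c = 3200*(-1/161) = -3200/161 ≈ -19.876)
(c + 4340)*(a(42) + (33*(-26) + 3)) = (-3200/161 + 4340)*(42 + (33*(-26) + 3)) = 695540*(42 + (-858 + 3))/161 = 695540*(42 - 855)/161 = (695540/161)*(-813) = -565474020/161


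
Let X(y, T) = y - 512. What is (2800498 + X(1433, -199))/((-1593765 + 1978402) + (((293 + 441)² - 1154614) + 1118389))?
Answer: 2801419/887168 ≈ 3.1577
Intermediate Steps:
X(y, T) = -512 + y
(2800498 + X(1433, -199))/((-1593765 + 1978402) + (((293 + 441)² - 1154614) + 1118389)) = (2800498 + (-512 + 1433))/((-1593765 + 1978402) + (((293 + 441)² - 1154614) + 1118389)) = (2800498 + 921)/(384637 + ((734² - 1154614) + 1118389)) = 2801419/(384637 + ((538756 - 1154614) + 1118389)) = 2801419/(384637 + (-615858 + 1118389)) = 2801419/(384637 + 502531) = 2801419/887168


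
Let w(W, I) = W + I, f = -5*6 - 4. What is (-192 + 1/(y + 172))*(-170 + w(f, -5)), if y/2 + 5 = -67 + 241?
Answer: 20465071/510 ≈ 40128.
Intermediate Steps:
y = 338 (y = -10 + 2*(-67 + 241) = -10 + 2*174 = -10 + 348 = 338)
f = -34 (f = -30 - 4 = -34)
w(W, I) = I + W
(-192 + 1/(y + 172))*(-170 + w(f, -5)) = (-192 + 1/(338 + 172))*(-170 + (-5 - 34)) = (-192 + 1/510)*(-170 - 39) = (-192 + 1/510)*(-209) = -97919/510*(-209) = 20465071/510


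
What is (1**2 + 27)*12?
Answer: 336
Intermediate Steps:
(1**2 + 27)*12 = (1 + 27)*12 = 28*12 = 336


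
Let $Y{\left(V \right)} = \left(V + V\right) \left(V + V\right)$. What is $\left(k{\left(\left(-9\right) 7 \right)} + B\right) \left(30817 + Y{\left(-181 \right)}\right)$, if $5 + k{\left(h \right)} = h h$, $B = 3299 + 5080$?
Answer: $1997850323$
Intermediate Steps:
$B = 8379$
$k{\left(h \right)} = -5 + h^{2}$ ($k{\left(h \right)} = -5 + h h = -5 + h^{2}$)
$Y{\left(V \right)} = 4 V^{2}$ ($Y{\left(V \right)} = 2 V 2 V = 4 V^{2}$)
$\left(k{\left(\left(-9\right) 7 \right)} + B\right) \left(30817 + Y{\left(-181 \right)}\right) = \left(\left(-5 + \left(\left(-9\right) 7\right)^{2}\right) + 8379\right) \left(30817 + 4 \left(-181\right)^{2}\right) = \left(\left(-5 + \left(-63\right)^{2}\right) + 8379\right) \left(30817 + 4 \cdot 32761\right) = \left(\left(-5 + 3969\right) + 8379\right) \left(30817 + 131044\right) = \left(3964 + 8379\right) 161861 = 12343 \cdot 161861 = 1997850323$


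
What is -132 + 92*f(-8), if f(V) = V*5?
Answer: -3812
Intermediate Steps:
f(V) = 5*V
-132 + 92*f(-8) = -132 + 92*(5*(-8)) = -132 + 92*(-40) = -132 - 3680 = -3812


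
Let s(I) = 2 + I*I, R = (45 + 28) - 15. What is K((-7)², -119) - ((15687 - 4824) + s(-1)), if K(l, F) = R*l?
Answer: -8024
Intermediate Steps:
R = 58 (R = 73 - 15 = 58)
s(I) = 2 + I²
K(l, F) = 58*l
K((-7)², -119) - ((15687 - 4824) + s(-1)) = 58*(-7)² - ((15687 - 4824) + (2 + (-1)²)) = 58*49 - (10863 + (2 + 1)) = 2842 - (10863 + 3) = 2842 - 1*10866 = 2842 - 10866 = -8024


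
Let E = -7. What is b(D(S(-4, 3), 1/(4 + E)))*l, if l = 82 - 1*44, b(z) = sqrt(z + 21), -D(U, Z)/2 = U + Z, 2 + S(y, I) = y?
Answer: 38*sqrt(303)/3 ≈ 220.49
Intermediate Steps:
S(y, I) = -2 + y
D(U, Z) = -2*U - 2*Z (D(U, Z) = -2*(U + Z) = -2*U - 2*Z)
b(z) = sqrt(21 + z)
l = 38 (l = 82 - 44 = 38)
b(D(S(-4, 3), 1/(4 + E)))*l = sqrt(21 + (-2*(-2 - 4) - 2/(4 - 7)))*38 = sqrt(21 + (-2*(-6) - 2/(-3)))*38 = sqrt(21 + (12 - 2*(-1/3)))*38 = sqrt(21 + (12 + 2/3))*38 = sqrt(21 + 38/3)*38 = sqrt(101/3)*38 = (sqrt(303)/3)*38 = 38*sqrt(303)/3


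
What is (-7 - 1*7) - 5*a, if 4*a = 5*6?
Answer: -103/2 ≈ -51.500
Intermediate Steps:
a = 15/2 (a = (5*6)/4 = (¼)*30 = 15/2 ≈ 7.5000)
(-7 - 1*7) - 5*a = (-7 - 1*7) - 5*15/2 = (-7 - 7) - 75/2 = -14 - 75/2 = -103/2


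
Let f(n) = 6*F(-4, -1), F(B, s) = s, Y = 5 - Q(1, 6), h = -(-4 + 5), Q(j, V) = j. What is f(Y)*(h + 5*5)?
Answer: -144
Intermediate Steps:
h = -1 (h = -1*1 = -1)
Y = 4 (Y = 5 - 1*1 = 5 - 1 = 4)
f(n) = -6 (f(n) = 6*(-1) = -6)
f(Y)*(h + 5*5) = -6*(-1 + 5*5) = -6*(-1 + 25) = -6*24 = -144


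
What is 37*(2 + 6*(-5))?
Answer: -1036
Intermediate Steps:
37*(2 + 6*(-5)) = 37*(2 - 30) = 37*(-28) = -1036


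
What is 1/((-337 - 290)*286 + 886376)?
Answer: 1/707054 ≈ 1.4143e-6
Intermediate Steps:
1/((-337 - 290)*286 + 886376) = 1/(-627*286 + 886376) = 1/(-179322 + 886376) = 1/707054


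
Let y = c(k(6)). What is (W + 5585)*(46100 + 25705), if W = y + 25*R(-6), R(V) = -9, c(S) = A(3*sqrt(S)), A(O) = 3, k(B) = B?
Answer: 385090215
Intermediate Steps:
c(S) = 3
y = 3
W = -222 (W = 3 + 25*(-9) = 3 - 225 = -222)
(W + 5585)*(46100 + 25705) = (-222 + 5585)*(46100 + 25705) = 5363*71805 = 385090215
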